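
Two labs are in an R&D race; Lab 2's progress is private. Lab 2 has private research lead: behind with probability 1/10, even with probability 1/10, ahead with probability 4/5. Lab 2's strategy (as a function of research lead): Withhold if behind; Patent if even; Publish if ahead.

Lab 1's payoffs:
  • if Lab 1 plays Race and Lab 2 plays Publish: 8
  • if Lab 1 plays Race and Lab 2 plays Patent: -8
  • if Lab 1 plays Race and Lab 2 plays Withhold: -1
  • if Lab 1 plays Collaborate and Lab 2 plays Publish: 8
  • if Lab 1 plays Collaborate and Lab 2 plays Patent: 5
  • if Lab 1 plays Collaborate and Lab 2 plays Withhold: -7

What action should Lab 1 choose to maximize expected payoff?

Collaborate

Compute Lab 1's expected payoff for each action, taking the expectation over Lab 2's type.
E[Race] = 1/10·(-1) + 1/10·(-8) + 4/5·(8) = 11/2
E[Collaborate] = 1/10·(-7) + 1/10·(5) + 4/5·(8) = 31/5
Best response: Collaborate (31/5 is the largest).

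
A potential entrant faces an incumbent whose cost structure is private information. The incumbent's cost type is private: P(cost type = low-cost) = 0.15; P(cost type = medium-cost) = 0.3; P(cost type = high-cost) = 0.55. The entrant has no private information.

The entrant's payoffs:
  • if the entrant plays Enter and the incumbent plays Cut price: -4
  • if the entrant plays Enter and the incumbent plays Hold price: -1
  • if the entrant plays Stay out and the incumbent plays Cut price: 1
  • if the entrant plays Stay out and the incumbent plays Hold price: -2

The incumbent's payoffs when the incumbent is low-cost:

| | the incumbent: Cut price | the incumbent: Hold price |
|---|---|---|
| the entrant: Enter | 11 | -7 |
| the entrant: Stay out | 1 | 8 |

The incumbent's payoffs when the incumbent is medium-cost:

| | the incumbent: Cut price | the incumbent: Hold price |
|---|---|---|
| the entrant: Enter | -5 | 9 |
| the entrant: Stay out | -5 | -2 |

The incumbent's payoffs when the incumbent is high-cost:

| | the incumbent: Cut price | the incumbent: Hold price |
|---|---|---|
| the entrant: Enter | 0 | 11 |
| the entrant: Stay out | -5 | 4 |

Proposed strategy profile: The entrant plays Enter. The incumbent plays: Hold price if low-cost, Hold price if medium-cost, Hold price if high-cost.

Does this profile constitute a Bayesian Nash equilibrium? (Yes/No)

A profile is a BNE iff every type of every player is best-responding given beliefs about the other side.
The entrant plays Enter: E[Enter] = 0.15·(-1) + 0.3·(-1) + 0.55·(-1) = -1; E[Stay out] = -2. Best-responding. ✓
The incumbent (cost type low-cost), facing Enter: Cut price gives 11, Hold price gives -7. Proposed Hold price is not best — profitable deviation exists. ✗
The incumbent (cost type medium-cost), facing Enter: Cut price gives -5, Hold price gives 9. Proposed Hold price is best. ✓
The incumbent (cost type high-cost), facing Enter: Cut price gives 0, Hold price gives 11. Proposed Hold price is best. ✓

No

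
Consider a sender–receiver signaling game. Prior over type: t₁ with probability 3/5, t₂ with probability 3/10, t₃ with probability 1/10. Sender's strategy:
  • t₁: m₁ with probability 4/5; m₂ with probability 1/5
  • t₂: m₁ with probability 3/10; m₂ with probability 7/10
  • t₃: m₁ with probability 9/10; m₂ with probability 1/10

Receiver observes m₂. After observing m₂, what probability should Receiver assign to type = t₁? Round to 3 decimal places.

0.353

P(m₂) = (3/5)·(1/5) + (3/10)·(7/10) + (1/10)·(1/10) = 17/50
P(t₁ | m₂) = ((3/5)·(1/5)) / (17/50) = (3/25) / (17/50) = 6/17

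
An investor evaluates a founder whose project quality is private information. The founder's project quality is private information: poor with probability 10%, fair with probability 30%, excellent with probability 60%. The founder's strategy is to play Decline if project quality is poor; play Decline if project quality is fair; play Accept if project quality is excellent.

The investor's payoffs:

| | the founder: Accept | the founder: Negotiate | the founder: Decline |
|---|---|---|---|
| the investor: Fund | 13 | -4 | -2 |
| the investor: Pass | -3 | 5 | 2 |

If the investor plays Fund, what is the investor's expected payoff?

7

E[Fund] = 0.1·(-2) + 0.3·(-2) + 0.6·13 = (-0.2) + (-0.6) + 7.8 = 7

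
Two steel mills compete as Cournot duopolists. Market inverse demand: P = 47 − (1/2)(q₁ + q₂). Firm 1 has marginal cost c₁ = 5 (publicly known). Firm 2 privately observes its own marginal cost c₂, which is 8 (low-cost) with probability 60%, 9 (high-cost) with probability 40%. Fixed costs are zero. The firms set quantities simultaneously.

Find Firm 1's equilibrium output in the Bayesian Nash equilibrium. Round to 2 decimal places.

Each type of Firm 2 best-responds to q₁; Firm 1 best-responds to the expected q₂ over Firm 2's types.
Firm 2 with cost c maximizes (47 − (1/2)(q₁+q₂) − c)·q₂, giving q₂(c) = (47 − c − (1/2)q₁).
E[c₂] = 0.6·8 + 0.4·9 = 8.4
Firm 1's FOC against E[q₂] yields q₁ = (47 − 2·5 + E[c₂])/(3/2) = (47 − 10 + 8.4)/(3/2) = 30.2667.

30.27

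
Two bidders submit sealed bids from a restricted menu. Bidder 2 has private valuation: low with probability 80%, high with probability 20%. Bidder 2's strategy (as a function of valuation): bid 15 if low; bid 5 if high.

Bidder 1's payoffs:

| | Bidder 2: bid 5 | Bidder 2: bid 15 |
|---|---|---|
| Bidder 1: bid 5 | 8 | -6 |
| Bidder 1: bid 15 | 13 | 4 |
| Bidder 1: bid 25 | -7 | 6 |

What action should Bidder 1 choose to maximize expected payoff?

E[bid 5] = 0.8·(-6) + 0.2·(8) = -3.2
E[bid 15] = 0.8·(4) + 0.2·(13) = 5.8
E[bid 25] = 0.8·(6) + 0.2·(-7) = 3.4
Best response: bid 15 (5.8 is the largest).

bid 15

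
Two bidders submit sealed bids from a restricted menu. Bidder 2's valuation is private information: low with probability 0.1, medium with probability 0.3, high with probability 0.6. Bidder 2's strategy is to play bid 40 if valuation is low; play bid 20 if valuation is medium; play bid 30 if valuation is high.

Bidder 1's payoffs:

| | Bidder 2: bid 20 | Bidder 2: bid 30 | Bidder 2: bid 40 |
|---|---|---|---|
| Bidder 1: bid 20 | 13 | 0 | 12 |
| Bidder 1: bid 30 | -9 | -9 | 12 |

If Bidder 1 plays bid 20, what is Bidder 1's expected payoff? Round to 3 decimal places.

5.100

E[bid 20] = 0.1·12 + 0.3·13 + 0.6·0 = 1.2 + 3.9 + 0 = 5.1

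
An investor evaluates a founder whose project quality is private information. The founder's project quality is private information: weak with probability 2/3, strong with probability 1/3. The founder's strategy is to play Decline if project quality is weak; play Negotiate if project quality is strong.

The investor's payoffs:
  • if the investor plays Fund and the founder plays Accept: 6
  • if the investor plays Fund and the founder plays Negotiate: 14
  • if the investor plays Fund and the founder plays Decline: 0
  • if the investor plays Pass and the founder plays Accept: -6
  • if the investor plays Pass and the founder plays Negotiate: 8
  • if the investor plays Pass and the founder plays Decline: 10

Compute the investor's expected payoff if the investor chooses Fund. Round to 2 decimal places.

Take the expectation over the founder's project quality, weighting each type's action by its prior probability.
E[Fund] = 2/3·0 + 1/3·14 = 0 + 14/3 = 14/3

4.67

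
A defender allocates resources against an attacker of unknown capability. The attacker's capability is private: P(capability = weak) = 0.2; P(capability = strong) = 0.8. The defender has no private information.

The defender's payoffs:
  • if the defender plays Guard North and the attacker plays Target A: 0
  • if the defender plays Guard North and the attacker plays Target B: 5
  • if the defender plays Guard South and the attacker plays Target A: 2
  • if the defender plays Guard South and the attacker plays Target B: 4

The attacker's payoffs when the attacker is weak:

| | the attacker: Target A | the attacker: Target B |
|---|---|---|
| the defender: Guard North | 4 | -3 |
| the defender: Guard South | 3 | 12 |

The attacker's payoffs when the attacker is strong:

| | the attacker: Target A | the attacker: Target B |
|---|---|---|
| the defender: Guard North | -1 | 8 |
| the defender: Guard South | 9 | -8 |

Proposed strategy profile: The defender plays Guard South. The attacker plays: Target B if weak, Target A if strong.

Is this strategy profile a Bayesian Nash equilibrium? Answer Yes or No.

Yes

A profile is a BNE iff every type of every player is best-responding given beliefs about the other side.
The defender plays Guard South: E[Guard South] = 0.2·(4) + 0.8·(2) = 2.4; E[Guard North] = 1. Best-responding. ✓
The attacker (capability weak), facing Guard South: Target A gives 3, Target B gives 12. Proposed Target B is best. ✓
The attacker (capability strong), facing Guard South: Target A gives 9, Target B gives -8. Proposed Target A is best. ✓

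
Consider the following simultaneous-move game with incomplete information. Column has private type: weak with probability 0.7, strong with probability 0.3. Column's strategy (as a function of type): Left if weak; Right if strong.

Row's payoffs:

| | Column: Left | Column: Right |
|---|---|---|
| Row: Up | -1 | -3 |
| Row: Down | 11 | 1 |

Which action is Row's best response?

E[Up] = 0.7·(-1) + 0.3·(-3) = -1.6
E[Down] = 0.7·(11) + 0.3·(1) = 8
Best response: Down (8 is the largest).

Down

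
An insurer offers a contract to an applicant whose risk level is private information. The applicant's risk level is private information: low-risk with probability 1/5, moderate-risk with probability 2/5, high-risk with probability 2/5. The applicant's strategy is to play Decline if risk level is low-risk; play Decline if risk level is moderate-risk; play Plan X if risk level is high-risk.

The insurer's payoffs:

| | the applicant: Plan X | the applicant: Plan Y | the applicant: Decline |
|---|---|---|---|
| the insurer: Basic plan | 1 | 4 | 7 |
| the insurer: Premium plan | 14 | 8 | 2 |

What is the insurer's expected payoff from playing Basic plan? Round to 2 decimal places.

E[Basic plan] = 1/5·7 + 2/5·7 + 2/5·1 = 7/5 + 14/5 + 2/5 = 23/5

4.60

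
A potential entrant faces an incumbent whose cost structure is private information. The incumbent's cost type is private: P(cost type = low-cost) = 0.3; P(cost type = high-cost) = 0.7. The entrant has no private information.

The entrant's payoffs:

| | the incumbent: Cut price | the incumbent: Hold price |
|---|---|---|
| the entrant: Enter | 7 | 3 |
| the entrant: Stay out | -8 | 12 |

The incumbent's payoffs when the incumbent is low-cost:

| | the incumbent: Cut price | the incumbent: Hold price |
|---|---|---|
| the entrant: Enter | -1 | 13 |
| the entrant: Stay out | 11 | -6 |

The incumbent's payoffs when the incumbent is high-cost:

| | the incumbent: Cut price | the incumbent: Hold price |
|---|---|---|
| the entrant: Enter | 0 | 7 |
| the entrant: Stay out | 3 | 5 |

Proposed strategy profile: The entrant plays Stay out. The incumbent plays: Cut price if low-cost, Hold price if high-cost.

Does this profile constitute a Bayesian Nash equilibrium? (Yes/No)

Yes

A profile is a BNE iff every type of every player is best-responding given beliefs about the other side.
The entrant plays Stay out: E[Stay out] = 0.3·(-8) + 0.7·(12) = 6; E[Enter] = 4.2. Best-responding. ✓
The incumbent (cost type low-cost), facing Stay out: Cut price gives 11, Hold price gives -6. Proposed Cut price is best. ✓
The incumbent (cost type high-cost), facing Stay out: Cut price gives 3, Hold price gives 5. Proposed Hold price is best. ✓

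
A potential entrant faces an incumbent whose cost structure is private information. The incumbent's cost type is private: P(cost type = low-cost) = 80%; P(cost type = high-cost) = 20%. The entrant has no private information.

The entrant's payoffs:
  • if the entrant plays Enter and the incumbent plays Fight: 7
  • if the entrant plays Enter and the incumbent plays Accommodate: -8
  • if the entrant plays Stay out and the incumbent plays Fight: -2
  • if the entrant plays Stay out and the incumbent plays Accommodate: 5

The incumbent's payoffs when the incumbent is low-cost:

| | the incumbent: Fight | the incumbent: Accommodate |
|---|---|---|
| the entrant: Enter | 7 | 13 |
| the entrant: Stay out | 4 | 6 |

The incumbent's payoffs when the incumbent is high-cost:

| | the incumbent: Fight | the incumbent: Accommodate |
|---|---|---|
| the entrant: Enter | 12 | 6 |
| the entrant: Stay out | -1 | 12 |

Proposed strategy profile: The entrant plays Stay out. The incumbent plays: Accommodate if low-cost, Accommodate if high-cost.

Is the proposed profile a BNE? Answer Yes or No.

Yes

The entrant plays Stay out: E[Stay out] = 0.8·(5) + 0.2·(5) = 5; E[Enter] = -8. Best-responding. ✓
The incumbent (cost type low-cost), facing Stay out: Fight gives 4, Accommodate gives 6. Proposed Accommodate is best. ✓
The incumbent (cost type high-cost), facing Stay out: Fight gives -1, Accommodate gives 12. Proposed Accommodate is best. ✓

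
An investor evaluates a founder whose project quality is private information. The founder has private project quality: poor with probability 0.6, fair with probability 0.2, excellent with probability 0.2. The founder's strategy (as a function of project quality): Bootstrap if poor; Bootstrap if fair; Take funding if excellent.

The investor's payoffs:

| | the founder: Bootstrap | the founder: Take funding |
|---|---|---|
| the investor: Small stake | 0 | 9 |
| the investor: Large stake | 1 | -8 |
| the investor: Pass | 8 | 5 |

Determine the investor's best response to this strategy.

Compute the investor's expected payoff for each action, taking the expectation over the founder's type.
E[Small stake] = 0.6·(0) + 0.2·(0) + 0.2·(9) = 1.8
E[Large stake] = 0.6·(1) + 0.2·(1) + 0.2·(-8) = -0.8
E[Pass] = 0.6·(8) + 0.2·(8) + 0.2·(5) = 7.4
Best response: Pass (7.4 is the largest).

Pass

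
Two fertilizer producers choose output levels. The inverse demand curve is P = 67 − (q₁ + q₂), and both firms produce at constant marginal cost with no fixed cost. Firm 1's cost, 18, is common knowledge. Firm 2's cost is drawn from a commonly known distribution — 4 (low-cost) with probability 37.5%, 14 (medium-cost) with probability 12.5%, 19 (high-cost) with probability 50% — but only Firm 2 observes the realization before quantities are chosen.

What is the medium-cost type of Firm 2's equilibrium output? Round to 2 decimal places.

19.21

Each type of Firm 2 best-responds to q₁; Firm 1 best-responds to the expected q₂ over Firm 2's types.
Firm 2 with cost c maximizes (67 − (q₁+q₂) − c)·q₂, giving q₂(c) = (67 − c − q₁)/2.
E[c₂] = 0.375·4 + 0.125·14 + 0.5·19 = 12.75
Firm 1's FOC against E[q₂] yields q₁ = (67 − 2·18 + E[c₂])/3 = (67 − 36 + 12.75)/3 = 14.5833.
q₂(medium-cost) = (67 − 14 − 14.5833)/2 = 19.2083.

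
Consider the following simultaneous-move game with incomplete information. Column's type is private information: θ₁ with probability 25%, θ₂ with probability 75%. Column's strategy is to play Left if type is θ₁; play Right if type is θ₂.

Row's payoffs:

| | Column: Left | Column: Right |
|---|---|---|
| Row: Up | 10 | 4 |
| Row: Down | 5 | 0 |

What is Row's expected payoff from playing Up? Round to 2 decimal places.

5.50

Take the expectation over Column's type, weighting each type's action by its prior probability.
E[Up] = 0.25·10 + 0.75·4 = 2.5 + 3 = 5.5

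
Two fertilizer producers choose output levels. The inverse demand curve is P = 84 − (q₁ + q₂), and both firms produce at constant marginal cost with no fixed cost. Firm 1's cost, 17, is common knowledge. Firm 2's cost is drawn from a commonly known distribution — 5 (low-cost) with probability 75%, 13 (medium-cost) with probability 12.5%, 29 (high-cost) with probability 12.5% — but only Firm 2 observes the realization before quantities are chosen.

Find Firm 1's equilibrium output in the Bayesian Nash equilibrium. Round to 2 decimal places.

19.67

Type-c best response for Firm 2: q₂(c) = (84 − c)/2 − q₁/2.
Firm 1 maximizes expected profit; its first-order condition is 84 − 2q₁ − E[q₂] − 17 = 0.
Substituting E[q₂] and solving: E[c₂] = 9, so q₁ = (84 − 2·17 + 9)/3 = 19.6667.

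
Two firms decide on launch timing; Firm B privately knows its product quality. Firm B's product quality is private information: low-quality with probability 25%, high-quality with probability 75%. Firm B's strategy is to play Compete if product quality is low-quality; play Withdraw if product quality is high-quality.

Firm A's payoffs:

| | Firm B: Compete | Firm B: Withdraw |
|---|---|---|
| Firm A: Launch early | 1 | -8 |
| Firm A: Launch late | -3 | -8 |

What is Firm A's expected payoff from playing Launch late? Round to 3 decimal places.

-6.750

Take the expectation over Firm B's product quality, weighting each type's action by its prior probability.
E[Launch late] = 0.25·(-3) + 0.75·(-8) = (-0.75) + (-6) = -6.75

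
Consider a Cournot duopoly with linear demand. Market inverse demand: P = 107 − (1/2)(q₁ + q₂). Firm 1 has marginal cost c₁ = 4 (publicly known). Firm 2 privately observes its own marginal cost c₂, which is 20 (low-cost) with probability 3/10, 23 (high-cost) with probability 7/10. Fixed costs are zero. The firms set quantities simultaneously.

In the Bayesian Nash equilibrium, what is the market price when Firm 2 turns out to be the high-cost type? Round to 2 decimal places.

44.82

Firm 2 with cost c maximizes (107 − (1/2)(q₁+q₂) − c)·q₂, giving q₂(c) = (107 − c − (1/2)q₁).
E[c₂] = 3/10·20 + 7/10·23 = 22.1
Firm 1's FOC against E[q₂] yields q₁ = (107 − 2·4 + E[c₂])/(3/2) = (107 − 8 + 22.1)/(3/2) = 80.7333.
q₂(high-cost) = 43.6333, so P = 107 − (1/2)·(80.7333 + 43.6333) = 44.8167.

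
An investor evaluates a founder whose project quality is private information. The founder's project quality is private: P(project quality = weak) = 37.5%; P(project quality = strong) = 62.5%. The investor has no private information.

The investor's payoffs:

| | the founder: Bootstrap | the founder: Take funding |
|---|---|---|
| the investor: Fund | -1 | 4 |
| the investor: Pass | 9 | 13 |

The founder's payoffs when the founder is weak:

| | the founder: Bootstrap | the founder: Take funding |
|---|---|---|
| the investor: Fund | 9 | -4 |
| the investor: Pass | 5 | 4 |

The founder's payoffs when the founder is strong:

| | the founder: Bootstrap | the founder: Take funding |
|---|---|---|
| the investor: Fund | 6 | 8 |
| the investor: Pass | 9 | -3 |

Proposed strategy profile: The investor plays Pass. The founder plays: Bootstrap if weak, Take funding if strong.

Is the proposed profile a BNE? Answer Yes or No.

No

The investor plays Pass: E[Pass] = 0.375·(9) + 0.625·(13) = 11.5; E[Fund] = 2.125. Best-responding. ✓
The founder (project quality weak), facing Pass: Bootstrap gives 5, Take funding gives 4. Proposed Bootstrap is best. ✓
The founder (project quality strong), facing Pass: Bootstrap gives 9, Take funding gives -3. Proposed Take funding is not best — profitable deviation exists. ✗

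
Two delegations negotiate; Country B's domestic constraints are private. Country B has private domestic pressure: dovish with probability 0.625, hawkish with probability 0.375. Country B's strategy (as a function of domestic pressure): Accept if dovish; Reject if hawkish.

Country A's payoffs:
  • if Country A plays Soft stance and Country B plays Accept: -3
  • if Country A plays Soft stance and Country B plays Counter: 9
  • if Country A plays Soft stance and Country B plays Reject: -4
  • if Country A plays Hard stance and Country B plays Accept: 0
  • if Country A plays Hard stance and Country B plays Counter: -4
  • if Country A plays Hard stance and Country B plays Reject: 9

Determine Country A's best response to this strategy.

Hard stance

E[Soft stance] = 0.625·(-3) + 0.375·(-4) = -3.375
E[Hard stance] = 0.625·(0) + 0.375·(9) = 3.375
Best response: Hard stance (3.375 is the largest).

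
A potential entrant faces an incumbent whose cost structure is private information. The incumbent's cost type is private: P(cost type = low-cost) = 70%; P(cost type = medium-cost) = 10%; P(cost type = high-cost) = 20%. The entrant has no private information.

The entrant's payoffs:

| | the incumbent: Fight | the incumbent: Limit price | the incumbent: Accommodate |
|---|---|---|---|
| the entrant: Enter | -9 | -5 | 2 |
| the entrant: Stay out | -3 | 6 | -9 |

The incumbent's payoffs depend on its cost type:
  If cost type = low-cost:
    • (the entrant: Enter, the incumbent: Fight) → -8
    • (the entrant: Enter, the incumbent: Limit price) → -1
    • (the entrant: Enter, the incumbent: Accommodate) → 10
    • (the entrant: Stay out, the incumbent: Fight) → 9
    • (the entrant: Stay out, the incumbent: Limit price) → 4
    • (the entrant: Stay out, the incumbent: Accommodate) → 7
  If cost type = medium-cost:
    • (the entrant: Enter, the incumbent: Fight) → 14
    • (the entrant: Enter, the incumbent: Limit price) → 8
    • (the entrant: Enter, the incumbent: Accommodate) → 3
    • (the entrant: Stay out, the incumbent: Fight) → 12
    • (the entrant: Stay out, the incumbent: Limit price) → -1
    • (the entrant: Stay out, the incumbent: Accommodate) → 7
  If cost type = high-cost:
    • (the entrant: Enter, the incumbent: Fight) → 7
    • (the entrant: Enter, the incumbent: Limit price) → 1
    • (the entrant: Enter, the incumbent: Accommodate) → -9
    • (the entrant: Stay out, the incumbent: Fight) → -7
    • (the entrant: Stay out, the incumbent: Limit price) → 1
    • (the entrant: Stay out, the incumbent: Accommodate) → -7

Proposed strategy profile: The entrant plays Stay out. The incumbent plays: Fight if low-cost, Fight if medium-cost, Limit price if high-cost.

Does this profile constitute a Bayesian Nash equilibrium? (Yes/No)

The entrant plays Stay out: E[Stay out] = 0.7·(-3) + 0.1·(-3) + 0.2·(6) = -1.2; E[Enter] = -8.2. Best-responding. ✓
The incumbent (cost type low-cost), facing Stay out: Fight gives 9, Limit price gives 4, Accommodate gives 7. Proposed Fight is best. ✓
The incumbent (cost type medium-cost), facing Stay out: Fight gives 12, Limit price gives -1, Accommodate gives 7. Proposed Fight is best. ✓
The incumbent (cost type high-cost), facing Stay out: Fight gives -7, Limit price gives 1, Accommodate gives -7. Proposed Limit price is best. ✓

Yes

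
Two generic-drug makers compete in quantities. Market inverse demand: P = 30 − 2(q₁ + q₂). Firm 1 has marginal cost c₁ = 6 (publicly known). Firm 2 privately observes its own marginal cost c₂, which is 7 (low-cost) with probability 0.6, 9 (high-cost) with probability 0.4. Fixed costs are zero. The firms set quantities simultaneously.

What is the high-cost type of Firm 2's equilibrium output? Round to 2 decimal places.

Each type of Firm 2 best-responds to q₁; Firm 1 best-responds to the expected q₂ over Firm 2's types.
Firm 2 with cost c maximizes (30 − 2(q₁+q₂) − c)·q₂, giving q₂(c) = (30 − c − 2q₁)/4.
E[c₂] = 0.6·7 + 0.4·9 = 7.8
Firm 1's FOC against E[q₂] yields q₁ = (30 − 2·6 + E[c₂])/6 = (30 − 12 + 7.8)/6 = 4.3.
q₂(high-cost) = (30 − 9 − 2·4.3)/4 = 3.1.

3.10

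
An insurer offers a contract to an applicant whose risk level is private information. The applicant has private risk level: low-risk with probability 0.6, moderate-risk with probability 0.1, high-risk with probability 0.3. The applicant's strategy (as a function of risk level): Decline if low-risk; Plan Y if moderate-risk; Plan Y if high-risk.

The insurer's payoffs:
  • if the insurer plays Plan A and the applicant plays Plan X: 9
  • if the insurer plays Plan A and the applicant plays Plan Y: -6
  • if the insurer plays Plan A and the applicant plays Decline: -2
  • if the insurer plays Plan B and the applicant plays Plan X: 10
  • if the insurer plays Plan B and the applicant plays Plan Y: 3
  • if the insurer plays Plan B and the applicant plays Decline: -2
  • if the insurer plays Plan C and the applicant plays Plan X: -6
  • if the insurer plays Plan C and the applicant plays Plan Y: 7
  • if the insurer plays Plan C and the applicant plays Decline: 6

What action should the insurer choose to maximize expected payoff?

E[Plan A] = 0.6·(-2) + 0.1·(-6) + 0.3·(-6) = -3.6
E[Plan B] = 0.6·(-2) + 0.1·(3) + 0.3·(3) = 0
E[Plan C] = 0.6·(6) + 0.1·(7) + 0.3·(7) = 6.4
Best response: Plan C (6.4 is the largest).

Plan C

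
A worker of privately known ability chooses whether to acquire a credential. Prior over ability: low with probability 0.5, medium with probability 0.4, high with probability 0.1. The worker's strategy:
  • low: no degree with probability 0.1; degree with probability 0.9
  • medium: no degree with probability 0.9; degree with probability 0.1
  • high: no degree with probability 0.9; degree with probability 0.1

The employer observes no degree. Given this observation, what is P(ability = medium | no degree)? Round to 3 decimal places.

P(no degree) = 0.5·0.1 + 0.4·0.9 + 0.1·0.9 = 0.5
P(medium | no degree) = (0.4·0.9) / 0.5 = 0.36 / 0.5 = 0.72

0.720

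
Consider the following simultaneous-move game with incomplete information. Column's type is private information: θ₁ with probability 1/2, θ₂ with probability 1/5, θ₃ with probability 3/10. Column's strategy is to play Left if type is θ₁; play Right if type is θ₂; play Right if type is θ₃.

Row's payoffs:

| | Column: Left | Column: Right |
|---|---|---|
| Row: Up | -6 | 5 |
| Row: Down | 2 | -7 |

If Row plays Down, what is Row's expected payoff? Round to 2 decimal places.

-2.50

E[Down] = 1/2·2 + 1/5·(-7) + 3/10·(-7) = 1 + (-7/5) + (-21/10) = -5/2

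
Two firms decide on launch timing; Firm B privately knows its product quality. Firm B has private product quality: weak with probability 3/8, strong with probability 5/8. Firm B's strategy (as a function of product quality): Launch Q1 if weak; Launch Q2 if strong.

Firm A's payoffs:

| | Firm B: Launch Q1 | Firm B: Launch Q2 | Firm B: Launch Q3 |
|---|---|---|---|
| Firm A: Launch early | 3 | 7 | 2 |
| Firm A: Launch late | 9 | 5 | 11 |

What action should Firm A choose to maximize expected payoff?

Launch late

E[Launch early] = 3/8·(3) + 5/8·(7) = 11/2
E[Launch late] = 3/8·(9) + 5/8·(5) = 13/2
Best response: Launch late (13/2 is the largest).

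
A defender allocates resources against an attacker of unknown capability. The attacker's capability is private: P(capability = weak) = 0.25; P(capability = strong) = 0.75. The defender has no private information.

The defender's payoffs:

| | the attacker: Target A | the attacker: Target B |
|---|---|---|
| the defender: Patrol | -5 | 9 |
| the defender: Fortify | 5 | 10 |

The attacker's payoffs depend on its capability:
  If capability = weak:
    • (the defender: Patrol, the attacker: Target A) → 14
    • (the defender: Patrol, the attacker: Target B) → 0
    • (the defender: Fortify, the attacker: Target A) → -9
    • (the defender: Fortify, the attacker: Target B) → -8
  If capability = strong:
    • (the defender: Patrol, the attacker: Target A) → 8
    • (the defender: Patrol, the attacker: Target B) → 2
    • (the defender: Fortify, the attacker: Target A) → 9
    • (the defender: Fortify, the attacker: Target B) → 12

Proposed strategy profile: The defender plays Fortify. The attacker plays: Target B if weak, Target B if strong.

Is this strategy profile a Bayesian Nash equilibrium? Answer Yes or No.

Yes

The defender plays Fortify: E[Fortify] = 0.25·(10) + 0.75·(10) = 10; E[Patrol] = 9. Best-responding. ✓
The attacker (capability weak), facing Fortify: Target A gives -9, Target B gives -8. Proposed Target B is best. ✓
The attacker (capability strong), facing Fortify: Target A gives 9, Target B gives 12. Proposed Target B is best. ✓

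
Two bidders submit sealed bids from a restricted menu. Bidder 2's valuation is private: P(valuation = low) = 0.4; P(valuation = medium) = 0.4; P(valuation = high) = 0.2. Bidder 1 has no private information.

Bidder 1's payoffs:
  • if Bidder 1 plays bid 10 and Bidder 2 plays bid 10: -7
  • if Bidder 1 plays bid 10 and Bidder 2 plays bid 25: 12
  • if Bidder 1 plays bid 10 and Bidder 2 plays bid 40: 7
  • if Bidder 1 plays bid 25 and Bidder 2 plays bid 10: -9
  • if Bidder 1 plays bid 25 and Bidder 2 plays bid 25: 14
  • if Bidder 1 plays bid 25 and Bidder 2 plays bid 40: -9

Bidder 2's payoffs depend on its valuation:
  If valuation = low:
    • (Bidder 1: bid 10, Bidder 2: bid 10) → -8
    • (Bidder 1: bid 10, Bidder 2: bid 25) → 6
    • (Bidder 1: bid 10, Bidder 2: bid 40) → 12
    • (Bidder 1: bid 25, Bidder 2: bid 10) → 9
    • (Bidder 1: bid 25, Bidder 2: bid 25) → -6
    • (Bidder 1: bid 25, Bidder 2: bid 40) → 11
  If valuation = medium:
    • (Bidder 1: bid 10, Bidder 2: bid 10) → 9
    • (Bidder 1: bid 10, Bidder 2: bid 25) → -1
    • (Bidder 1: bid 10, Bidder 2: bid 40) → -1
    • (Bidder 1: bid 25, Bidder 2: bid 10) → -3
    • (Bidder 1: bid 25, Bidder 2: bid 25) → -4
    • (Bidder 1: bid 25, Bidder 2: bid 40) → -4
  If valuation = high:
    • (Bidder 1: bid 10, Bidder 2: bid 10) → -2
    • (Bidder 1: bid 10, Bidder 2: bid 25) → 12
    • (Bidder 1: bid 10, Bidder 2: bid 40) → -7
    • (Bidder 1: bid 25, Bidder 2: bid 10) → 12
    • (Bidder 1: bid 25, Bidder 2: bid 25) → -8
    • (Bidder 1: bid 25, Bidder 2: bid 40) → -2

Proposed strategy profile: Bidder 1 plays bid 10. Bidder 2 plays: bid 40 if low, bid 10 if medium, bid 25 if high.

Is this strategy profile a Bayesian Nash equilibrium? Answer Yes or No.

Bidder 1 plays bid 10: E[bid 10] = 0.4·(7) + 0.4·(-7) + 0.2·(12) = 2.4; E[bid 25] = -4.4. Best-responding. ✓
Bidder 2 (valuation low), facing bid 10: bid 10 gives -8, bid 25 gives 6, bid 40 gives 12. Proposed bid 40 is best. ✓
Bidder 2 (valuation medium), facing bid 10: bid 10 gives 9, bid 25 gives -1, bid 40 gives -1. Proposed bid 10 is best. ✓
Bidder 2 (valuation high), facing bid 10: bid 10 gives -2, bid 25 gives 12, bid 40 gives -7. Proposed bid 25 is best. ✓

Yes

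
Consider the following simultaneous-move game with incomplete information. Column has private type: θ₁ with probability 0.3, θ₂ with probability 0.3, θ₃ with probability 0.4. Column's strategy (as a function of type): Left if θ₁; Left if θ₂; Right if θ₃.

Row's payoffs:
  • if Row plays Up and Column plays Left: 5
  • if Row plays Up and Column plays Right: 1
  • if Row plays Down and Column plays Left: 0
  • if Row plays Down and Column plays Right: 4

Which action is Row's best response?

Up

E[Up] = 0.3·(5) + 0.3·(5) + 0.4·(1) = 3.4
E[Down] = 0.3·(0) + 0.3·(0) + 0.4·(4) = 1.6
Best response: Up (3.4 is the largest).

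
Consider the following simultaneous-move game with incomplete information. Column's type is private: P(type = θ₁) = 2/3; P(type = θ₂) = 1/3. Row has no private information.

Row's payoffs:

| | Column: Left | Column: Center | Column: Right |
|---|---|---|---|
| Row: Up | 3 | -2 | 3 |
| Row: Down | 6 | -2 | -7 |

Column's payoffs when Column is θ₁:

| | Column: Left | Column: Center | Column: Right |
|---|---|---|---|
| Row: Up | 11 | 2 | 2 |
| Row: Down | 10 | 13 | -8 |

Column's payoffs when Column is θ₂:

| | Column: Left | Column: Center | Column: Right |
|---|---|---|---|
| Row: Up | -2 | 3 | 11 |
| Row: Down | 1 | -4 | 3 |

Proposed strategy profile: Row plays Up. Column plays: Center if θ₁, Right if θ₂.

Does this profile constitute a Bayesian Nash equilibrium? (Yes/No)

Row plays Up: E[Up] = 2/3·(-2) + 1/3·(3) = -1/3; E[Down] = -11/3. Best-responding. ✓
Column (type θ₁), facing Up: Left gives 11, Center gives 2, Right gives 2. Proposed Center is not best — profitable deviation exists. ✗
Column (type θ₂), facing Up: Left gives -2, Center gives 3, Right gives 11. Proposed Right is best. ✓

No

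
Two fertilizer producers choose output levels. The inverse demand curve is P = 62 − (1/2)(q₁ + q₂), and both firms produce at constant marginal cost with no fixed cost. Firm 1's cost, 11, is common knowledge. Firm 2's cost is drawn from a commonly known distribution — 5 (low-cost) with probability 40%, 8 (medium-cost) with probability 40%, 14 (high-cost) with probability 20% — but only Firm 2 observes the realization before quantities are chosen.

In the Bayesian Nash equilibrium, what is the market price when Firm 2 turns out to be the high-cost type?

30

Firm 2 with cost c maximizes (62 − (1/2)(q₁+q₂) − c)·q₂, giving q₂(c) = (62 − c − (1/2)q₁).
E[c₂] = 0.4·5 + 0.4·8 + 0.2·14 = 8
Firm 1's FOC against E[q₂] yields q₁ = (62 − 2·11 + E[c₂])/(3/2) = (62 − 22 + 8)/(3/2) = 32.
q₂(high-cost) = 32, so P = 62 − (1/2)·(32 + 32) = 30.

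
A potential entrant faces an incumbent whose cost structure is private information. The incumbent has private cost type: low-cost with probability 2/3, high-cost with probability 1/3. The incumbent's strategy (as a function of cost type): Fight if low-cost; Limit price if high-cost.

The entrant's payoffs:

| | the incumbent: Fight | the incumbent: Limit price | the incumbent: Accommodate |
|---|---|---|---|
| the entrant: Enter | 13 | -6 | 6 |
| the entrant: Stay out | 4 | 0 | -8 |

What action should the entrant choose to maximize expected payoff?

Enter

Compute the entrant's expected payoff for each action, taking the expectation over the incumbent's type.
E[Enter] = 2/3·(13) + 1/3·(-6) = 20/3
E[Stay out] = 2/3·(4) + 1/3·(0) = 8/3
Best response: Enter (20/3 is the largest).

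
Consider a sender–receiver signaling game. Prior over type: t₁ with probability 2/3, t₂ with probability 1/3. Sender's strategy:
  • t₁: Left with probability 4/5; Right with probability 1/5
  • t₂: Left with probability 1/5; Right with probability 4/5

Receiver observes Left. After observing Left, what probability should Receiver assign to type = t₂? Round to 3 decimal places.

P(Left) = (2/3)·(4/5) + (1/3)·(1/5) = 3/5
P(t₂ | Left) = ((1/3)·(1/5)) / (3/5) = (1/15) / (3/5) = 1/9

0.111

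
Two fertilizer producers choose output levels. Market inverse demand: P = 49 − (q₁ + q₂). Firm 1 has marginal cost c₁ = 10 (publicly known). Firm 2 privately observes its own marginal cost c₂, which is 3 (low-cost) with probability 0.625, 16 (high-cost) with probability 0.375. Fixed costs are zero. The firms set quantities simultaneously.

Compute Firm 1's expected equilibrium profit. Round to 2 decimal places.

Firm 2 with cost c maximizes (49 − (q₁+q₂) − c)·q₂, giving q₂(c) = (49 − c − q₁)/2.
E[c₂] = 0.625·3 + 0.375·16 = 7.875
Firm 1's FOC against E[q₂] yields q₁ = (49 − 2·10 + E[c₂])/3 = (49 − 20 + 7.875)/3 = 12.2917.
E[P] = 49 − (q₁ + E[q₂]) = 22.2917; Firm 1's expected profit = (E[P] − 10)·q₁ = (22.2917 − 10)·12.2917 = 151.085.

151.09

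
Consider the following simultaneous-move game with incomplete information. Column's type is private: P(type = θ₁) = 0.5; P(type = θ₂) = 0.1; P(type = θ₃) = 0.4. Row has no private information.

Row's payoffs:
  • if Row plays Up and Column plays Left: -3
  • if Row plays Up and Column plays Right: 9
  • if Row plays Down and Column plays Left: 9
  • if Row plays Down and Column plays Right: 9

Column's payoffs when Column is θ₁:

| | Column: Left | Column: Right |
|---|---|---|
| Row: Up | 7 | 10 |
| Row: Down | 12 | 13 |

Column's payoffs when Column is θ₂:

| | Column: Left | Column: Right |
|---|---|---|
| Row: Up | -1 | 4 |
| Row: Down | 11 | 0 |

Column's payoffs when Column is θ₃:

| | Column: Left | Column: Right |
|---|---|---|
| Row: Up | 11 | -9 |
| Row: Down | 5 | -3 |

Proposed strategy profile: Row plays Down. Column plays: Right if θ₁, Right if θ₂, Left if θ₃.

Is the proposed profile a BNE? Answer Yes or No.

No

Row plays Down: E[Down] = 0.5·(9) + 0.1·(9) + 0.4·(9) = 9; E[Up] = 4.2. Best-responding. ✓
Column (type θ₁), facing Down: Left gives 12, Right gives 13. Proposed Right is best. ✓
Column (type θ₂), facing Down: Left gives 11, Right gives 0. Proposed Right is not best — profitable deviation exists. ✗
Column (type θ₃), facing Down: Left gives 5, Right gives -3. Proposed Left is best. ✓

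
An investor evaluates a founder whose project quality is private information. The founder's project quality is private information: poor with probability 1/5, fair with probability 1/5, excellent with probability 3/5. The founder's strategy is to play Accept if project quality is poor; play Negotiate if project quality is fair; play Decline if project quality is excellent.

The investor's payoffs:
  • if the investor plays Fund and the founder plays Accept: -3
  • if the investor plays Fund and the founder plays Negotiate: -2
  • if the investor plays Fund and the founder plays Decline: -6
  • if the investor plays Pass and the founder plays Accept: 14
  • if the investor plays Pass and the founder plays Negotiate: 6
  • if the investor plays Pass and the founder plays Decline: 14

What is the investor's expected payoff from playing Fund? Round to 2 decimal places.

-4.60

E[Fund] = 1/5·(-3) + 1/5·(-2) + 3/5·(-6) = (-3/5) + (-2/5) + (-18/5) = -23/5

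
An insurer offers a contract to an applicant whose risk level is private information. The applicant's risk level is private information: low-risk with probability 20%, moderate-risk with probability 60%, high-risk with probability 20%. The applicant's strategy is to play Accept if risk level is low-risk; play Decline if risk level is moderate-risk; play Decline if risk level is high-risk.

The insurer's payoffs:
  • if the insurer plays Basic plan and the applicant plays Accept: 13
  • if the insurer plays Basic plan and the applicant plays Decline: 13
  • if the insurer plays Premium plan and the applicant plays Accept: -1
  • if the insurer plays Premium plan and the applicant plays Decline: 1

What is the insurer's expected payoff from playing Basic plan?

13

Take the expectation over the applicant's risk level, weighting each type's action by its prior probability.
E[Basic plan] = 0.2·13 + 0.6·13 + 0.2·13 = 2.6 + 7.8 + 2.6 = 13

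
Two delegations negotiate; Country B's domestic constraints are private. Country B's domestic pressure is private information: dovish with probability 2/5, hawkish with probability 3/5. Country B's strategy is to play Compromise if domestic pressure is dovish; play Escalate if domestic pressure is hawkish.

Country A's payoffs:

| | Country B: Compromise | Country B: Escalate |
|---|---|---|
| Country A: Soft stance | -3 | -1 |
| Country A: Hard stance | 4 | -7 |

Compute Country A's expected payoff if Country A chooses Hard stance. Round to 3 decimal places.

-2.600

E[Hard stance] = 2/5·4 + 3/5·(-7) = 8/5 + (-21/5) = -13/5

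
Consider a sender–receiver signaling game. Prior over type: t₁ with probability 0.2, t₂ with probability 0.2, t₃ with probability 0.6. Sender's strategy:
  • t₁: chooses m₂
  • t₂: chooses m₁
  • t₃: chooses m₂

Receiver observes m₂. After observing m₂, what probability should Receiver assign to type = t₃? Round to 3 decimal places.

0.750

P(m₂) = 0.2·1 + 0.2·0 + 0.6·1 = 0.8
P(t₃ | m₂) = (0.6·1) / 0.8 = 0.6 / 0.8 = 0.75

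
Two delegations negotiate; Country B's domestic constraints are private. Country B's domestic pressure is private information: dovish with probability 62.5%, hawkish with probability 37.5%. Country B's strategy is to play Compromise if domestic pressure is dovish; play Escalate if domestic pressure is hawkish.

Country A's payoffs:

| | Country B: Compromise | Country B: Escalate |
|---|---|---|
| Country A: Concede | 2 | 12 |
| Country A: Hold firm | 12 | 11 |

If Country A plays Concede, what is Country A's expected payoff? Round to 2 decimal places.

5.75

E[Concede] = 0.625·2 + 0.375·12 = 1.25 + 4.5 = 5.75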